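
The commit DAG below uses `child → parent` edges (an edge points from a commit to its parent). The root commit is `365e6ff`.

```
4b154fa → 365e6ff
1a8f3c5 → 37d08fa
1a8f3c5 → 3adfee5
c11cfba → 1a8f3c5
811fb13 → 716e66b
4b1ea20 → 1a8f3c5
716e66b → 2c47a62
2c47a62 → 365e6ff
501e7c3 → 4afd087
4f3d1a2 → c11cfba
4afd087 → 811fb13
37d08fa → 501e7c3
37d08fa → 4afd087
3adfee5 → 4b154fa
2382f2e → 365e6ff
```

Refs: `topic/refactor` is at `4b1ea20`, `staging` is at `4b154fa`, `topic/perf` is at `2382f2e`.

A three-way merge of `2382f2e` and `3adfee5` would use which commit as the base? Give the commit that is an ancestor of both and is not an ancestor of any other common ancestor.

365e6ff

Ancestors of 2382f2e: {2382f2e, 365e6ff}.
Ancestors of 3adfee5: {365e6ff, 3adfee5, 4b154fa}.
Common ancestors: {365e6ff}.
The only common ancestor is 365e6ff, so it is the merge base.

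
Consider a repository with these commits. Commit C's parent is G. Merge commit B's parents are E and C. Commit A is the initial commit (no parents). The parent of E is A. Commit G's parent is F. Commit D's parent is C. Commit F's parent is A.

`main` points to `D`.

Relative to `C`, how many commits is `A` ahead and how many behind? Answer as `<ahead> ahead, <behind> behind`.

0 ahead, 3 behind

Reachable from A: {A}.
Reachable from C: {A, C, F, G}.
Only in A's history (ahead): {} — 0.
Only in C's history (behind): {C, F, G} — 3.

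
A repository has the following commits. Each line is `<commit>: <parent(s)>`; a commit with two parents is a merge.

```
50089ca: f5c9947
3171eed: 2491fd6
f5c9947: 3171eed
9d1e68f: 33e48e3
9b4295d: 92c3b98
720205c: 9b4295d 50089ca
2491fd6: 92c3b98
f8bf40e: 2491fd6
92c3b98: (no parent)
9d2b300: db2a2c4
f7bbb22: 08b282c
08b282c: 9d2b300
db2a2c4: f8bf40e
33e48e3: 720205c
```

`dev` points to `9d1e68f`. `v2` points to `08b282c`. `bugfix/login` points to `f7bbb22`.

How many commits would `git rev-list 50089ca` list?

Walking parent pointers from 50089ca: reachable set = {2491fd6, 3171eed, 50089ca, 92c3b98, f5c9947}.
That is 5 commits.

5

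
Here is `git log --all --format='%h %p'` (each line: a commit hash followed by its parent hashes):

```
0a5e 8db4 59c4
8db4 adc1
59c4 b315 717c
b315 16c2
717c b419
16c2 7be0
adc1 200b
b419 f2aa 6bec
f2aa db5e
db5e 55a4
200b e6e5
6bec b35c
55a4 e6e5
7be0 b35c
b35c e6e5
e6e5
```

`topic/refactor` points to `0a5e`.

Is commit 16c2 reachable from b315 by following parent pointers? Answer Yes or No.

Yes

Ancestors of b315 (commits reachable by following parents): {16c2, 7be0, b315, b35c, e6e5}.
16c2 is in that set, so it is an ancestor of b315.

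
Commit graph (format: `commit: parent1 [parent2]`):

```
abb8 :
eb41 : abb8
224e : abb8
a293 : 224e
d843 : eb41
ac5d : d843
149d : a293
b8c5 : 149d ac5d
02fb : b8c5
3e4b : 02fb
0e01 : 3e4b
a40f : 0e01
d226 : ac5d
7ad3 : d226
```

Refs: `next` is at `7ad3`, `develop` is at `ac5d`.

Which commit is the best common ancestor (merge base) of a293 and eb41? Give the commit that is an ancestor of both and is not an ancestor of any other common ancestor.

Ancestors of a293: {224e, a293, abb8}.
Ancestors of eb41: {abb8, eb41}.
Common ancestors: {abb8}.
The only common ancestor is abb8, so it is the merge base.

abb8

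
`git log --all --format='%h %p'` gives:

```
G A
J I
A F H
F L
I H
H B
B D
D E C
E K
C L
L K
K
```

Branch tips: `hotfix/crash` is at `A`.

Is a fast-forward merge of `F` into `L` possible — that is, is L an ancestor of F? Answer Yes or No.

Yes

A fast-forward from L to F is possible iff L is an ancestor of F.
Ancestors of F: {F, K, L}.
L is among them, so fast-forward is possible.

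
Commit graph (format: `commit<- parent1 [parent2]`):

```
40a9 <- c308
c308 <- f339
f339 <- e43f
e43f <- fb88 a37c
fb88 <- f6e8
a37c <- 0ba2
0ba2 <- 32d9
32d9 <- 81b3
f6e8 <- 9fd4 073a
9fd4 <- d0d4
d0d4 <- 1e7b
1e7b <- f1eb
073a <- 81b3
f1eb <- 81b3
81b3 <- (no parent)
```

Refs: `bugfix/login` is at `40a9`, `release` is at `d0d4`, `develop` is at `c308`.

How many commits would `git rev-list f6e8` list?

Walking parent pointers from f6e8: reachable set = {073a, 1e7b, 81b3, 9fd4, d0d4, f1eb, f6e8}.
That is 7 commits.

7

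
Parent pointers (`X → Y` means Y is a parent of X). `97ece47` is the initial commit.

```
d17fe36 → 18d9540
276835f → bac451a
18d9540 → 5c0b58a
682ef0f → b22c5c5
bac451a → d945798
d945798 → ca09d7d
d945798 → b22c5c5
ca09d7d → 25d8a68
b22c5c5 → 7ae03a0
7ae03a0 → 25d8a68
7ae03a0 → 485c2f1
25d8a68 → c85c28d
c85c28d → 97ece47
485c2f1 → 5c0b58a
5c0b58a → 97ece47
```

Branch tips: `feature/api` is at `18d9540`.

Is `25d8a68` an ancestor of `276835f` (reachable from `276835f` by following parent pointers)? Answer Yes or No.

Yes

Ancestors of 276835f (commits reachable by following parents): {25d8a68, 276835f, 485c2f1, 5c0b58a, 7ae03a0, 97ece47, b22c5c5, bac451a, c85c28d, ca09d7d, d945798}.
25d8a68 is in that set, so it is an ancestor of 276835f.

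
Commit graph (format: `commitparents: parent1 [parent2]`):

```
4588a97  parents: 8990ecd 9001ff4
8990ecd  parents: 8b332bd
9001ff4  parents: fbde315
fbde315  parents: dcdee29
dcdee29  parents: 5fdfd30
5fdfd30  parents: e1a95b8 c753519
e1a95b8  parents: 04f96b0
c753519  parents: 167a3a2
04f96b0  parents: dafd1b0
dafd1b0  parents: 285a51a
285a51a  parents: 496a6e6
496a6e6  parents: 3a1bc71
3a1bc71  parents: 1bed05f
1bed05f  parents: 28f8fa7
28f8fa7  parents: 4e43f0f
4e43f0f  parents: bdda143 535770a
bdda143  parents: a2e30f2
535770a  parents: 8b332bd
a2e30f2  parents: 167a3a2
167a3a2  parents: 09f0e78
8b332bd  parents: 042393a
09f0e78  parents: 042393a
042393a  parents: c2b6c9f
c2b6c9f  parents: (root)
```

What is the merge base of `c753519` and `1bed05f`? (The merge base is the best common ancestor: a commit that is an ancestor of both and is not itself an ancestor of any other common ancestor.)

Ancestors of c753519: {042393a, 09f0e78, 167a3a2, c2b6c9f, c753519}.
Ancestors of 1bed05f: {042393a, 09f0e78, 167a3a2, 1bed05f, 28f8fa7, 4e43f0f, 535770a, 8b332bd, a2e30f2, bdda143, c2b6c9f}.
Common ancestors: {042393a, 09f0e78, 167a3a2, c2b6c9f}.
Among these, 167a3a2 is not an ancestor of any other common ancestor — it is the merge base.

167a3a2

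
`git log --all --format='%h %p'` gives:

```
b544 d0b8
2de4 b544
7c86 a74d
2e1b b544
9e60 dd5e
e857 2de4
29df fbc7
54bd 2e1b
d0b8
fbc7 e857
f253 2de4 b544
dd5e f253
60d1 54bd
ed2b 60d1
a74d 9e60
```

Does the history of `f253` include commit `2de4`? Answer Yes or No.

Ancestors of f253 (commits reachable by following parents): {2de4, b544, d0b8, f253}.
2de4 is in that set, so it is an ancestor of f253.

Yes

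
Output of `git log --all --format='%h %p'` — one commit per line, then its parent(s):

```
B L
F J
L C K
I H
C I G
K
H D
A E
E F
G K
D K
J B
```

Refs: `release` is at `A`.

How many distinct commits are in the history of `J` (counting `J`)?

Walking parent pointers from J: reachable set = {B, C, D, G, H, I, J, K, L}.
That is 9 commits.

9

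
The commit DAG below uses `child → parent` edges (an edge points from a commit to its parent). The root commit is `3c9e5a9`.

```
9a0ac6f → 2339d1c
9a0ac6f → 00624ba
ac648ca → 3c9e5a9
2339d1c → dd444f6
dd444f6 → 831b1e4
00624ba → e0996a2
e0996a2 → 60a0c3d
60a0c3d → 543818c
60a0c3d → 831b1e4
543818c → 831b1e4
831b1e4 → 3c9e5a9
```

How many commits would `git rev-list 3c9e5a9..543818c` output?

Reachable from 543818c: {3c9e5a9, 543818c, 831b1e4}.
Reachable from 3c9e5a9: {3c9e5a9}.
In 543818c's history but not 3c9e5a9's: {543818c, 831b1e4} — 2 commits.

2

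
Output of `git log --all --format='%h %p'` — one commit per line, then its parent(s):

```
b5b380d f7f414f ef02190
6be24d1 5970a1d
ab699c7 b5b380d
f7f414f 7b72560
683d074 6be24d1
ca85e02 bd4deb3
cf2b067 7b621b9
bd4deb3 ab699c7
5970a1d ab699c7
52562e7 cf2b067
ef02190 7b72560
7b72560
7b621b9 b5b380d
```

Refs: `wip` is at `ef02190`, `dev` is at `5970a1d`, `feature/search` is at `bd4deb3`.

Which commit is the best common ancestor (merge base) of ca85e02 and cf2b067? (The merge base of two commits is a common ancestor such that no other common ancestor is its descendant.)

b5b380d

Ancestors of ca85e02: {7b72560, ab699c7, b5b380d, bd4deb3, ca85e02, ef02190, f7f414f}.
Ancestors of cf2b067: {7b621b9, 7b72560, b5b380d, cf2b067, ef02190, f7f414f}.
Common ancestors: {7b72560, b5b380d, ef02190, f7f414f}.
Among these, b5b380d is not an ancestor of any other common ancestor — it is the merge base.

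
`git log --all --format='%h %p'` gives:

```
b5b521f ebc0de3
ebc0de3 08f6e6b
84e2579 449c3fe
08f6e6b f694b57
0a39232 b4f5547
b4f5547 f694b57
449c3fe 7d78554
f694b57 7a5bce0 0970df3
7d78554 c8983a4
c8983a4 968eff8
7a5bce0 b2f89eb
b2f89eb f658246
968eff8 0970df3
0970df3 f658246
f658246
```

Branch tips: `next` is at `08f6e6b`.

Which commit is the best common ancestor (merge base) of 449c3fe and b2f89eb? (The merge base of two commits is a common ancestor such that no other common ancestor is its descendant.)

Ancestors of 449c3fe: {0970df3, 449c3fe, 7d78554, 968eff8, c8983a4, f658246}.
Ancestors of b2f89eb: {b2f89eb, f658246}.
Common ancestors: {f658246}.
The only common ancestor is f658246, so it is the merge base.

f658246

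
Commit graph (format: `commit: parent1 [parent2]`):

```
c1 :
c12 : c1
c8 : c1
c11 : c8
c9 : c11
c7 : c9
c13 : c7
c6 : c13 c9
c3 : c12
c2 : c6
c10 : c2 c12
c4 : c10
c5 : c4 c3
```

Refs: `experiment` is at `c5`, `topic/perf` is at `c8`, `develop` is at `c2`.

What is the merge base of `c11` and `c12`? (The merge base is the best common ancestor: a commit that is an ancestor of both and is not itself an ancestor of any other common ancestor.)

c1

Ancestors of c11: {c1, c11, c8}.
Ancestors of c12: {c1, c12}.
Common ancestors: {c1}.
The only common ancestor is c1, so it is the merge base.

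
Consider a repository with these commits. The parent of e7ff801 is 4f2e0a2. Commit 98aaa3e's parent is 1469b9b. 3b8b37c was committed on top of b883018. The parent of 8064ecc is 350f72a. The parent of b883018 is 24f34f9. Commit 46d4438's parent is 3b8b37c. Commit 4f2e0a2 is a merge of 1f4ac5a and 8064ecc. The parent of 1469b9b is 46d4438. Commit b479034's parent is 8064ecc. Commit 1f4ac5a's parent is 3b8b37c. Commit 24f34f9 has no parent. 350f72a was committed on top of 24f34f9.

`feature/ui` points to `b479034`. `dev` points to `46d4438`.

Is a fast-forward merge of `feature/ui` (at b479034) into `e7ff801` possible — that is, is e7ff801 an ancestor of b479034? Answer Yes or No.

A fast-forward from e7ff801 to b479034 is possible iff e7ff801 is an ancestor of b479034.
Ancestors of b479034: {24f34f9, 350f72a, 8064ecc, b479034}.
e7ff801 is not among them, so fast-forward is not possible.

No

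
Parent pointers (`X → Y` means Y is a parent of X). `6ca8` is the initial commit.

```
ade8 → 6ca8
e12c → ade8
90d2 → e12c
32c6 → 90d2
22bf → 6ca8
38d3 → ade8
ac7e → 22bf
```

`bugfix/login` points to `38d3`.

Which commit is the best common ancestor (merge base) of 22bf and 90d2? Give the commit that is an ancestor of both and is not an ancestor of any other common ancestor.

6ca8

Ancestors of 22bf: {22bf, 6ca8}.
Ancestors of 90d2: {6ca8, 90d2, ade8, e12c}.
Common ancestors: {6ca8}.
The only common ancestor is 6ca8, so it is the merge base.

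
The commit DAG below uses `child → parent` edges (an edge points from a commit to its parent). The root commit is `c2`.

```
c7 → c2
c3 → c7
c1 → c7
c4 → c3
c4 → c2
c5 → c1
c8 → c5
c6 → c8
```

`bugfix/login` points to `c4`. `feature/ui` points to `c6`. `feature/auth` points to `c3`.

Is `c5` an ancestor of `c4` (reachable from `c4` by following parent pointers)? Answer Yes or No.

Ancestors of c4: {c2, c3, c4, c7}.
c5 is not in that set, so it is not an ancestor of c4.

No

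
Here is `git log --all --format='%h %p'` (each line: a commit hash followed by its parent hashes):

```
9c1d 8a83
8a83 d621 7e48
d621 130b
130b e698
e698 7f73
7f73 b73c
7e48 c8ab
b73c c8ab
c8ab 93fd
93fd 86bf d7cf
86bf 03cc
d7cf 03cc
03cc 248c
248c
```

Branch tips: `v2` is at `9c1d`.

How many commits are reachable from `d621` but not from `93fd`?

6

Reachable from d621: {03cc, 130b, 248c, 7f73, 86bf, 93fd, b73c, c8ab, d621, d7cf, e698}.
Reachable from 93fd: {03cc, 248c, 86bf, 93fd, d7cf}.
In d621's history but not 93fd's: {130b, 7f73, b73c, c8ab, d621, e698} — 6 commits.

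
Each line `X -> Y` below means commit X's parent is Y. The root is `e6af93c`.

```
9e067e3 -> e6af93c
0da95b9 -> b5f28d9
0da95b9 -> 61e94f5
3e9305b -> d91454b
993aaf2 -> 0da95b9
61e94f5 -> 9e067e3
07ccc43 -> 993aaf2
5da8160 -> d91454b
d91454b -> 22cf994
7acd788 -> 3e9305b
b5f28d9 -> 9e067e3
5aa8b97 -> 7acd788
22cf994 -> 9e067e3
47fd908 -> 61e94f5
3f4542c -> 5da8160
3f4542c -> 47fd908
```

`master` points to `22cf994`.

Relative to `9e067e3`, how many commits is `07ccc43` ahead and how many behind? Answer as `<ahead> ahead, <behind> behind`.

5 ahead, 0 behind

Reachable from 07ccc43: {07ccc43, 0da95b9, 61e94f5, 993aaf2, 9e067e3, b5f28d9, e6af93c}.
Reachable from 9e067e3: {9e067e3, e6af93c}.
Only in 07ccc43's history (ahead): {07ccc43, 0da95b9, 61e94f5, 993aaf2, b5f28d9} — 5.
Only in 9e067e3's history (behind): {} — 0.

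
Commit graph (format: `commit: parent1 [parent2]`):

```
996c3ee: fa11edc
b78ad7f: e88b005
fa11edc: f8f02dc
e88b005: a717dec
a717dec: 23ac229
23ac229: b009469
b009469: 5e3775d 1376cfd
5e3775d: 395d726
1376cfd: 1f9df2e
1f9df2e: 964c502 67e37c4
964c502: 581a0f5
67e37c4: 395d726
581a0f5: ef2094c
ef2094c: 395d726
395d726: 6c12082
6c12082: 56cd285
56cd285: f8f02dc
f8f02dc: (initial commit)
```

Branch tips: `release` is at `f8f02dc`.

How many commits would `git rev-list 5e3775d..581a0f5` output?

2

Reachable from 581a0f5: {395d726, 56cd285, 581a0f5, 6c12082, ef2094c, f8f02dc}.
Reachable from 5e3775d: {395d726, 56cd285, 5e3775d, 6c12082, f8f02dc}.
In 581a0f5's history but not 5e3775d's: {581a0f5, ef2094c} — 2 commits.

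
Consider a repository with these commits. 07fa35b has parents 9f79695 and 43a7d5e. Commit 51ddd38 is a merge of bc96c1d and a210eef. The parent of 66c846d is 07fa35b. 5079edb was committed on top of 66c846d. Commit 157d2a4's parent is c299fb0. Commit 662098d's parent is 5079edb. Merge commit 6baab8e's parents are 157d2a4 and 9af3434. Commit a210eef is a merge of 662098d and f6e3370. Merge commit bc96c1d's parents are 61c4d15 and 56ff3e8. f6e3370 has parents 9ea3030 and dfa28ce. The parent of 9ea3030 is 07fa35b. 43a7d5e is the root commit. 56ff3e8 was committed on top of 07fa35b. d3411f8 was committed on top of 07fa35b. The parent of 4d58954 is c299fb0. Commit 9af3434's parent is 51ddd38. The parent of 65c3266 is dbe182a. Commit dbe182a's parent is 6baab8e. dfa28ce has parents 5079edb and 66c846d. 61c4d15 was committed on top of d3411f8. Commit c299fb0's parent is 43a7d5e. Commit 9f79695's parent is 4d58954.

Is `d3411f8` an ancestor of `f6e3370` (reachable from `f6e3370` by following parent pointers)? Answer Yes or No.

Ancestors of f6e3370: {07fa35b, 43a7d5e, 4d58954, 5079edb, 66c846d, 9ea3030, 9f79695, c299fb0, dfa28ce, f6e3370}.
d3411f8 is not in that set, so it is not an ancestor of f6e3370.

No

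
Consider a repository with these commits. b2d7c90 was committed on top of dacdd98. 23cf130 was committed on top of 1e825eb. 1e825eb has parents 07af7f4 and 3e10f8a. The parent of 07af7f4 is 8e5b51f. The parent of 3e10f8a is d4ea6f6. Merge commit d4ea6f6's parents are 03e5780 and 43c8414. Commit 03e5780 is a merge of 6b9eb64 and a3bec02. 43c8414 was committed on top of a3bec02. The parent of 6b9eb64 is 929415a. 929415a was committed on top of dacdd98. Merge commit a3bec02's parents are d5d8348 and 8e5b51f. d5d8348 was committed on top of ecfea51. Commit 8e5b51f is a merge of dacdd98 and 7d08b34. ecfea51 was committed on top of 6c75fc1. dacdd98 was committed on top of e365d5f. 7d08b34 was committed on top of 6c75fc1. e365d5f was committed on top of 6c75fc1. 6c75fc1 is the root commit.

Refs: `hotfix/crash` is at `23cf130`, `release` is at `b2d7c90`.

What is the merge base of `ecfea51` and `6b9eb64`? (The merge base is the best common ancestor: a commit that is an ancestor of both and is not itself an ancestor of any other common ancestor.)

Ancestors of ecfea51: {6c75fc1, ecfea51}.
Ancestors of 6b9eb64: {6b9eb64, 6c75fc1, 929415a, dacdd98, e365d5f}.
Common ancestors: {6c75fc1}.
The only common ancestor is 6c75fc1, so it is the merge base.

6c75fc1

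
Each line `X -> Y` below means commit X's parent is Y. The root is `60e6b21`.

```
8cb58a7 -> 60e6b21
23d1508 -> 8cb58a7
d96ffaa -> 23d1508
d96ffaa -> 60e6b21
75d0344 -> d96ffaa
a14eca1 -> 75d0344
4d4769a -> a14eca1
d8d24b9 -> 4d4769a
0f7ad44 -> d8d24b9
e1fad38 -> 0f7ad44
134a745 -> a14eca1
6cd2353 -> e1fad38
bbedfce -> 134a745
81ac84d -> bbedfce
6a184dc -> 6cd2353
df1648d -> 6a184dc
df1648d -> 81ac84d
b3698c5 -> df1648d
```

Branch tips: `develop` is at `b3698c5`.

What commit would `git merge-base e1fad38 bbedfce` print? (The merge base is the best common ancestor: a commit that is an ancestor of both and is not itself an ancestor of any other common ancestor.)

a14eca1

Ancestors of e1fad38: {0f7ad44, 23d1508, 4d4769a, 60e6b21, 75d0344, 8cb58a7, a14eca1, d8d24b9, d96ffaa, e1fad38}.
Ancestors of bbedfce: {134a745, 23d1508, 60e6b21, 75d0344, 8cb58a7, a14eca1, bbedfce, d96ffaa}.
Common ancestors: {23d1508, 60e6b21, 75d0344, 8cb58a7, a14eca1, d96ffaa}.
Among these, a14eca1 is not an ancestor of any other common ancestor — it is the merge base.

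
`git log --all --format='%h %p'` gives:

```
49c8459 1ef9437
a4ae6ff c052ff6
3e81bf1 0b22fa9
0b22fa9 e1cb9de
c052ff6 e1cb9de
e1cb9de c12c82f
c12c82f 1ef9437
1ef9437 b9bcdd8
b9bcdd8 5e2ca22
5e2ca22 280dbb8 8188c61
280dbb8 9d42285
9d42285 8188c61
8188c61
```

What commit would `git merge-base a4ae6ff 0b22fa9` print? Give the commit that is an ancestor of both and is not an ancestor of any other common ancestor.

Ancestors of a4ae6ff: {1ef9437, 280dbb8, 5e2ca22, 8188c61, 9d42285, a4ae6ff, b9bcdd8, c052ff6, c12c82f, e1cb9de}.
Ancestors of 0b22fa9: {0b22fa9, 1ef9437, 280dbb8, 5e2ca22, 8188c61, 9d42285, b9bcdd8, c12c82f, e1cb9de}.
Common ancestors: {1ef9437, 280dbb8, 5e2ca22, 8188c61, 9d42285, b9bcdd8, c12c82f, e1cb9de}.
Among these, e1cb9de is not an ancestor of any other common ancestor — it is the merge base.

e1cb9de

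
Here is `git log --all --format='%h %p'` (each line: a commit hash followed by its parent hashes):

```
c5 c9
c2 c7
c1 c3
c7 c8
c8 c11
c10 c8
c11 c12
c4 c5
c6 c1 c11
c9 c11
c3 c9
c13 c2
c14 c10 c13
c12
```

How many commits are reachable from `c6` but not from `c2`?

4

Reachable from c6: {c1, c11, c12, c3, c6, c9}.
Reachable from c2: {c11, c12, c2, c7, c8}.
In c6's history but not c2's: {c1, c3, c6, c9} — 4 commits.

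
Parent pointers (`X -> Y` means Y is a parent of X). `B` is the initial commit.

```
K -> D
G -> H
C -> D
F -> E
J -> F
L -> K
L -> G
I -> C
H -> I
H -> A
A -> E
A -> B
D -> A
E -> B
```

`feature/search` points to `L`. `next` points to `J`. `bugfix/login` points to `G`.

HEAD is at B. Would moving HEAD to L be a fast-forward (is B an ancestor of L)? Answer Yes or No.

A fast-forward from B to L is possible iff B is an ancestor of L.
Ancestors of L: {A, B, C, D, E, G, H, I, K, L}.
B is among them, so fast-forward is possible.

Yes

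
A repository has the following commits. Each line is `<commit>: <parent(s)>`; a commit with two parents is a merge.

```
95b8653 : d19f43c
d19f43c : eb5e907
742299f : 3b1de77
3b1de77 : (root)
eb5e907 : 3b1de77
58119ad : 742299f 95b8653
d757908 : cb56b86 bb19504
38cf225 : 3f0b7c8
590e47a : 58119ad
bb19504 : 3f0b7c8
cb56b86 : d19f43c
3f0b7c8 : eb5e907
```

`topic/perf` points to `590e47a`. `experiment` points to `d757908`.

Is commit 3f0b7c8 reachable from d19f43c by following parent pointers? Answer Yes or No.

Ancestors of d19f43c: {3b1de77, d19f43c, eb5e907}.
3f0b7c8 is not in that set, so it is not an ancestor of d19f43c.

No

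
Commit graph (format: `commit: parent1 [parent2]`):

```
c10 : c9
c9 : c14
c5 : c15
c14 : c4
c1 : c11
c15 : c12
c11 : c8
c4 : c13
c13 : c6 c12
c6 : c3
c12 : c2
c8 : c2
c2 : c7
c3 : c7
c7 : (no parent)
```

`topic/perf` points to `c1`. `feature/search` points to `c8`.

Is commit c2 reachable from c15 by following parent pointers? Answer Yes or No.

Ancestors of c15 (commits reachable by following parents): {c12, c15, c2, c7}.
c2 is in that set, so it is an ancestor of c15.

Yes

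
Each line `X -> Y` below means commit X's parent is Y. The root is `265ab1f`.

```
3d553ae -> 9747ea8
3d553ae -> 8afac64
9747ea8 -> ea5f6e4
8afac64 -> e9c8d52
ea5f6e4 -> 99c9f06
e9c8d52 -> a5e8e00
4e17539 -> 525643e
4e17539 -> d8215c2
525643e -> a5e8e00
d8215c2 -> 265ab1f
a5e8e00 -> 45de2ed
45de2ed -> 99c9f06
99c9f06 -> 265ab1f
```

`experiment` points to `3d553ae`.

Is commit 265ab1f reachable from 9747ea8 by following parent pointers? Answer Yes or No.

Yes

Ancestors of 9747ea8 (commits reachable by following parents): {265ab1f, 9747ea8, 99c9f06, ea5f6e4}.
265ab1f is in that set, so it is an ancestor of 9747ea8.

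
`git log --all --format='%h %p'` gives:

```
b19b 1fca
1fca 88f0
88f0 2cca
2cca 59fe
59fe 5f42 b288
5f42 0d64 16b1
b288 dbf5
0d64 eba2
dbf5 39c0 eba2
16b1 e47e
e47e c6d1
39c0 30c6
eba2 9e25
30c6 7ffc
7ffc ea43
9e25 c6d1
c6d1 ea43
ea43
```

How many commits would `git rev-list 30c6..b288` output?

Reachable from b288: {30c6, 39c0, 7ffc, 9e25, b288, c6d1, dbf5, ea43, eba2}.
Reachable from 30c6: {30c6, 7ffc, ea43}.
In b288's history but not 30c6's: {39c0, 9e25, b288, c6d1, dbf5, eba2} — 6 commits.

6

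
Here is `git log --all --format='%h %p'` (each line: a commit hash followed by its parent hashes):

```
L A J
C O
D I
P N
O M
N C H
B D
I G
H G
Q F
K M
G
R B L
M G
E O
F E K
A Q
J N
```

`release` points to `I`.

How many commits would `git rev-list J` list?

7

Walking parent pointers from J: reachable set = {C, G, H, J, M, N, O}.
That is 7 commits.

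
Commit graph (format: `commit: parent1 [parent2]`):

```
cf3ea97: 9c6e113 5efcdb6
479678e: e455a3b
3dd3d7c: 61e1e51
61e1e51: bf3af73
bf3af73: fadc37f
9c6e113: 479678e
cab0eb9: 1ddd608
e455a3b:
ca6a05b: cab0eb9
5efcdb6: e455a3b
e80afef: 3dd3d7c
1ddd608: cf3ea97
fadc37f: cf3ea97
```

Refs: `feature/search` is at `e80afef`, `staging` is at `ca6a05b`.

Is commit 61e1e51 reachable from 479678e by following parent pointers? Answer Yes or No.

No

Ancestors of 479678e: {479678e, e455a3b}.
61e1e51 is not in that set, so it is not an ancestor of 479678e.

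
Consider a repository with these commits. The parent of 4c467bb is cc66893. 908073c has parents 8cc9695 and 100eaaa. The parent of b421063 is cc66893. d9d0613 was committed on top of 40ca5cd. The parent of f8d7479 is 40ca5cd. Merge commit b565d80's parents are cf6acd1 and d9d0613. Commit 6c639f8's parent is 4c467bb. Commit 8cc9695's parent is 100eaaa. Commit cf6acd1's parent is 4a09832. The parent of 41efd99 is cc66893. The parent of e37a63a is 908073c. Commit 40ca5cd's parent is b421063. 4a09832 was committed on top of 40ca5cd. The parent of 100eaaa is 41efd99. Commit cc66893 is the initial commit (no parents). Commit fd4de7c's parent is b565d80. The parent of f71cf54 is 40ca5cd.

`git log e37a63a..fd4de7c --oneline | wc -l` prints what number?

7

Reachable from fd4de7c: {40ca5cd, 4a09832, b421063, b565d80, cc66893, cf6acd1, d9d0613, fd4de7c}.
Reachable from e37a63a: {100eaaa, 41efd99, 8cc9695, 908073c, cc66893, e37a63a}.
In fd4de7c's history but not e37a63a's: {40ca5cd, 4a09832, b421063, b565d80, cf6acd1, d9d0613, fd4de7c} — 7 commits.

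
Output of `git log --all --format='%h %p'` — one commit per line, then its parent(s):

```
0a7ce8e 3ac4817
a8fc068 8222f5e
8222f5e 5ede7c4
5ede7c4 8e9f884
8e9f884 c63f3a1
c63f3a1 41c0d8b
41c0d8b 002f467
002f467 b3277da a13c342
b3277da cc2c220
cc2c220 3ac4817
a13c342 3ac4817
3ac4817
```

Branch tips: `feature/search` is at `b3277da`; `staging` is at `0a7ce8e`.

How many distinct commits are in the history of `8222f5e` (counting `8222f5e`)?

10

Walking parent pointers from 8222f5e: reachable set = {002f467, 3ac4817, 41c0d8b, 5ede7c4, 8222f5e, 8e9f884, a13c342, b3277da, c63f3a1, cc2c220}.
That is 10 commits.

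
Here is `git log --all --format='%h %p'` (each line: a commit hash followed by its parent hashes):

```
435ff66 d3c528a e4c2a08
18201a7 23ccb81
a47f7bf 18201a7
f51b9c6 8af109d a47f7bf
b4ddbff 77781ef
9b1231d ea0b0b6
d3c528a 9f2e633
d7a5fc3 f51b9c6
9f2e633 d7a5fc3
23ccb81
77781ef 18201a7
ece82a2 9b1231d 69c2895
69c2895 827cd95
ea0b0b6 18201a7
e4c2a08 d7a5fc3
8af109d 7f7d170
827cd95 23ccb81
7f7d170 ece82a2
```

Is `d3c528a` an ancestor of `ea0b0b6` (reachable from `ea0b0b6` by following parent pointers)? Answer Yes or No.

Ancestors of ea0b0b6: {18201a7, 23ccb81, ea0b0b6}.
d3c528a is not in that set, so it is not an ancestor of ea0b0b6.

No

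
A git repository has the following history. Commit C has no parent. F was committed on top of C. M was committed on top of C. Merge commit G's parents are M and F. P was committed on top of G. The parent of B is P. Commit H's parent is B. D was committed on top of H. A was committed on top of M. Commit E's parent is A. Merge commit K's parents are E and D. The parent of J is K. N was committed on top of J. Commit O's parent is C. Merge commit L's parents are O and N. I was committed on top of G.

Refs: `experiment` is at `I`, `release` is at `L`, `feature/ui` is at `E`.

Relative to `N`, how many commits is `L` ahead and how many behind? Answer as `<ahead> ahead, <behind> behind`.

2 ahead, 0 behind

Reachable from L: {A, B, C, D, E, F, G, H, J, K, L, M, N, O, P}.
Reachable from N: {A, B, C, D, E, F, G, H, J, K, M, N, P}.
Only in L's history (ahead): {L, O} — 2.
Only in N's history (behind): {} — 0.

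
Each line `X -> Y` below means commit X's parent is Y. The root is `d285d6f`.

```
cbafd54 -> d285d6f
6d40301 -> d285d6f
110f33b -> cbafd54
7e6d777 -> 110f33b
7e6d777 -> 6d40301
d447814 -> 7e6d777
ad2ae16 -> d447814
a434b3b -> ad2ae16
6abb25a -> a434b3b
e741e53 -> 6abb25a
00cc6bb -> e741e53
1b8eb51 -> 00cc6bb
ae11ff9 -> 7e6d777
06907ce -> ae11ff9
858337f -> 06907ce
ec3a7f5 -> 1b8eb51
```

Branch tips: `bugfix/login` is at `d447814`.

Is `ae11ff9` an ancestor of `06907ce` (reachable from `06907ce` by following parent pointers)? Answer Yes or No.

Ancestors of 06907ce (commits reachable by following parents): {06907ce, 110f33b, 6d40301, 7e6d777, ae11ff9, cbafd54, d285d6f}.
ae11ff9 is in that set, so it is an ancestor of 06907ce.

Yes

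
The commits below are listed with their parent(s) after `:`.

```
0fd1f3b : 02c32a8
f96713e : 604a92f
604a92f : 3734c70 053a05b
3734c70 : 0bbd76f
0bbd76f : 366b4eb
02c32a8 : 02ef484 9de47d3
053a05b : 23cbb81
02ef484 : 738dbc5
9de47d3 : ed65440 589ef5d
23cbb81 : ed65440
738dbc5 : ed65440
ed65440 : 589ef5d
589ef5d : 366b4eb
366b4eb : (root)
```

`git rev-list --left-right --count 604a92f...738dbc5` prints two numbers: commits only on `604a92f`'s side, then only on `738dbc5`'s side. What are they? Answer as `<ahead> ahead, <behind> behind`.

Reachable from 604a92f: {053a05b, 0bbd76f, 23cbb81, 366b4eb, 3734c70, 589ef5d, 604a92f, ed65440}.
Reachable from 738dbc5: {366b4eb, 589ef5d, 738dbc5, ed65440}.
Only in 604a92f's history (ahead): {053a05b, 0bbd76f, 23cbb81, 3734c70, 604a92f} — 5.
Only in 738dbc5's history (behind): {738dbc5} — 1.

5 ahead, 1 behind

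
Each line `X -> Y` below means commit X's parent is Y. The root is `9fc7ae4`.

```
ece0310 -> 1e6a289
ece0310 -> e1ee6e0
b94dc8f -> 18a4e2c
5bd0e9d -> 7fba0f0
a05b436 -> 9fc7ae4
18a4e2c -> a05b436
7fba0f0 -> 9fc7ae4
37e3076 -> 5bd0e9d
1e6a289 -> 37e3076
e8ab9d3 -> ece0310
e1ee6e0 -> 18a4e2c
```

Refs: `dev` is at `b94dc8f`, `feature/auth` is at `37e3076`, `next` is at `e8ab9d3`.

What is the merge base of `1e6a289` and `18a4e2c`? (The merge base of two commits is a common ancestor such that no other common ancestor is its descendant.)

Ancestors of 1e6a289: {1e6a289, 37e3076, 5bd0e9d, 7fba0f0, 9fc7ae4}.
Ancestors of 18a4e2c: {18a4e2c, 9fc7ae4, a05b436}.
Common ancestors: {9fc7ae4}.
The only common ancestor is 9fc7ae4, so it is the merge base.

9fc7ae4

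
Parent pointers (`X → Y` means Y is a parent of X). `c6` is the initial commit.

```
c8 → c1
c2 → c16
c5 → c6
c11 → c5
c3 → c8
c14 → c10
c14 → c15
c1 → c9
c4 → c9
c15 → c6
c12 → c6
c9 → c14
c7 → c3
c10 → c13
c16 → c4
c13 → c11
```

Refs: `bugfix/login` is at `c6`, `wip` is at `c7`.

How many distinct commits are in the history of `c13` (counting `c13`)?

4

Walking parent pointers from c13: reachable set = {c11, c13, c5, c6}.
That is 4 commits.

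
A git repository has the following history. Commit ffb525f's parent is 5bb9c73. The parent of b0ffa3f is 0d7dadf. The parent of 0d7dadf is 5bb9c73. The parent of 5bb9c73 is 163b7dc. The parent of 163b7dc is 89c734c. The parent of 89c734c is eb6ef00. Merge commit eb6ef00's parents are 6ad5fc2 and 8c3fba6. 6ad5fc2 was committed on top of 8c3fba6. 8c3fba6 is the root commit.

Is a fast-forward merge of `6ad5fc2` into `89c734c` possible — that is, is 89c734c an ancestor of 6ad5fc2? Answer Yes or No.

No

A fast-forward from 89c734c to 6ad5fc2 is possible iff 89c734c is an ancestor of 6ad5fc2.
Ancestors of 6ad5fc2: {6ad5fc2, 8c3fba6}.
89c734c is not among them, so fast-forward is not possible.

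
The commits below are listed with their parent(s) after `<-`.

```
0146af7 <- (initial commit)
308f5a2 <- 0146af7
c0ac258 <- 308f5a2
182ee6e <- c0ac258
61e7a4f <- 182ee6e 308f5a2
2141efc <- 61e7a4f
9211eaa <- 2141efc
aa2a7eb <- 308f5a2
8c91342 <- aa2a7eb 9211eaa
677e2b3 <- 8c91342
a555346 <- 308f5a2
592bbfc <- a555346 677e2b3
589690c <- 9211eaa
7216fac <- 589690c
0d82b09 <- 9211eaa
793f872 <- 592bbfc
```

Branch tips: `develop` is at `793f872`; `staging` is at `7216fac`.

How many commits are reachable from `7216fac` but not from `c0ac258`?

6

Reachable from 7216fac: {0146af7, 182ee6e, 2141efc, 308f5a2, 589690c, 61e7a4f, 7216fac, 9211eaa, c0ac258}.
Reachable from c0ac258: {0146af7, 308f5a2, c0ac258}.
In 7216fac's history but not c0ac258's: {182ee6e, 2141efc, 589690c, 61e7a4f, 7216fac, 9211eaa} — 6 commits.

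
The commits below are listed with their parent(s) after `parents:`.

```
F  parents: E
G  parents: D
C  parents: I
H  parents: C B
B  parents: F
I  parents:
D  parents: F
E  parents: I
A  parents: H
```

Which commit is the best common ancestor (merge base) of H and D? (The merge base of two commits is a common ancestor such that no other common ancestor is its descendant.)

Ancestors of H: {B, C, E, F, H, I}.
Ancestors of D: {D, E, F, I}.
Common ancestors: {E, F, I}.
Among these, F is not an ancestor of any other common ancestor — it is the merge base.

F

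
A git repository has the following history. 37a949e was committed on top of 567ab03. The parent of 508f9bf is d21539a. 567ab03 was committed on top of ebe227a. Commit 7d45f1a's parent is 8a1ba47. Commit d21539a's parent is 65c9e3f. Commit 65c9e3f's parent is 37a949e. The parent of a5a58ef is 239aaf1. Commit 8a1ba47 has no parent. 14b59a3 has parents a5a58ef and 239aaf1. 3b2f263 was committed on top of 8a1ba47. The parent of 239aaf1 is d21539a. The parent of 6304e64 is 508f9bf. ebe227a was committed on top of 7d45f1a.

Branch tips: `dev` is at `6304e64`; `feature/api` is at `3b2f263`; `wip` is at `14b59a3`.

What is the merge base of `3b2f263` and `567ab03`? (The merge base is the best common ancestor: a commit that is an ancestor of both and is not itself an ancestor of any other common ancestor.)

Ancestors of 3b2f263: {3b2f263, 8a1ba47}.
Ancestors of 567ab03: {567ab03, 7d45f1a, 8a1ba47, ebe227a}.
Common ancestors: {8a1ba47}.
The only common ancestor is 8a1ba47, so it is the merge base.

8a1ba47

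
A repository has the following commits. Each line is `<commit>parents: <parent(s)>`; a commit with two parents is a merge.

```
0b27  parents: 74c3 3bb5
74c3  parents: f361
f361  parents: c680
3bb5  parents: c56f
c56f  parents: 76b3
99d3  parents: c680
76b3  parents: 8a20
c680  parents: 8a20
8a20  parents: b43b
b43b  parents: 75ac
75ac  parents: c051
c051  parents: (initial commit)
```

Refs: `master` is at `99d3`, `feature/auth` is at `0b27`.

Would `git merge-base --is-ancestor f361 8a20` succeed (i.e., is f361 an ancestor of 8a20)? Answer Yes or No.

No

Ancestors of 8a20: {75ac, 8a20, b43b, c051}.
f361 is not in that set, so it is not an ancestor of 8a20.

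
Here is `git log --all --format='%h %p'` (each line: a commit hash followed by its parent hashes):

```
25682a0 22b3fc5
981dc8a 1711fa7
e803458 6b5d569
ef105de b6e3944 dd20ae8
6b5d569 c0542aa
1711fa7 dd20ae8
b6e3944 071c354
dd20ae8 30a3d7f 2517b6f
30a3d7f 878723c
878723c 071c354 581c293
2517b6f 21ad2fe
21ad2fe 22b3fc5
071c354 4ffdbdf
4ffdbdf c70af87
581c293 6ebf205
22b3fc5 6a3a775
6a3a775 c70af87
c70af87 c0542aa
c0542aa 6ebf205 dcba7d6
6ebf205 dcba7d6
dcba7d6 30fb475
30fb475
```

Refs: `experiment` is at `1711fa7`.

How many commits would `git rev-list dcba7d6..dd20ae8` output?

Reachable from dd20ae8: {071c354, 21ad2fe, 22b3fc5, 2517b6f, 30a3d7f, 30fb475, 4ffdbdf, 581c293, 6a3a775, 6ebf205, 878723c, c0542aa, c70af87, dcba7d6, dd20ae8}.
Reachable from dcba7d6: {30fb475, dcba7d6}.
In dd20ae8's history but not dcba7d6's: {071c354, 21ad2fe, 22b3fc5, 2517b6f, 30a3d7f, 4ffdbdf, 581c293, 6a3a775, 6ebf205, 878723c, c0542aa, c70af87, dd20ae8} — 13 commits.

13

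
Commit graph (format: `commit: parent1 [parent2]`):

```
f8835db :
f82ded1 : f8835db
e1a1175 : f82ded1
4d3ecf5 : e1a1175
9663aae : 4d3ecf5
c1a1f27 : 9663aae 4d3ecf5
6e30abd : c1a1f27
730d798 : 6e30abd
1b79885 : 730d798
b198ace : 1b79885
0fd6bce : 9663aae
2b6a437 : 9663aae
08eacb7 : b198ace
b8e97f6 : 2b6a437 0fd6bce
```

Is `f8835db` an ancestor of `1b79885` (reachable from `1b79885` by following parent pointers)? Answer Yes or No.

Yes

Ancestors of 1b79885 (commits reachable by following parents): {1b79885, 4d3ecf5, 6e30abd, 730d798, 9663aae, c1a1f27, e1a1175, f82ded1, f8835db}.
f8835db is in that set, so it is an ancestor of 1b79885.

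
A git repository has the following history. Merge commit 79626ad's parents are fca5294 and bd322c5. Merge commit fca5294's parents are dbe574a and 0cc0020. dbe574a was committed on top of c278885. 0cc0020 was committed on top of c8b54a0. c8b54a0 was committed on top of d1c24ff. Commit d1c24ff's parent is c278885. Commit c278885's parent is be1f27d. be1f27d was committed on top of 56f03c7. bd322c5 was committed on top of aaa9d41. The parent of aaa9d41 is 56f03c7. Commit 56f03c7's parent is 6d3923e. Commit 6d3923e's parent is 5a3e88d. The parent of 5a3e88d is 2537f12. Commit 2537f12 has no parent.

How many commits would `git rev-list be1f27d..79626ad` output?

9

Reachable from 79626ad: {0cc0020, 2537f12, 56f03c7, 5a3e88d, 6d3923e, 79626ad, aaa9d41, bd322c5, be1f27d, c278885, c8b54a0, d1c24ff, dbe574a, fca5294}.
Reachable from be1f27d: {2537f12, 56f03c7, 5a3e88d, 6d3923e, be1f27d}.
In 79626ad's history but not be1f27d's: {0cc0020, 79626ad, aaa9d41, bd322c5, c278885, c8b54a0, d1c24ff, dbe574a, fca5294} — 9 commits.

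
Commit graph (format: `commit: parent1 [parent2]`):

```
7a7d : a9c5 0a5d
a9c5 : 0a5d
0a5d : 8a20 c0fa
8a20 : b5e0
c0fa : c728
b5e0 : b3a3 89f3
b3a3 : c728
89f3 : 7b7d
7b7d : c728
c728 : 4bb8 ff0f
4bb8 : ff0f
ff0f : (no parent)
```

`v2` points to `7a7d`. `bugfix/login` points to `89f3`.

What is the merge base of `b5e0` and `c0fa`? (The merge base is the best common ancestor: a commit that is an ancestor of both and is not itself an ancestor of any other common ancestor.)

c728

Ancestors of b5e0: {4bb8, 7b7d, 89f3, b3a3, b5e0, c728, ff0f}.
Ancestors of c0fa: {4bb8, c0fa, c728, ff0f}.
Common ancestors: {4bb8, c728, ff0f}.
Among these, c728 is not an ancestor of any other common ancestor — it is the merge base.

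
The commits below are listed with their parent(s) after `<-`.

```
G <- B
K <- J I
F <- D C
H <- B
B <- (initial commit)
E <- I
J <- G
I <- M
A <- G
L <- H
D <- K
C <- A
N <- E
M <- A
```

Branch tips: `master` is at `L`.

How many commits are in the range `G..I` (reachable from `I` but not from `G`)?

Reachable from I: {A, B, G, I, M}.
Reachable from G: {B, G}.
In I's history but not G's: {A, I, M} — 3 commits.

3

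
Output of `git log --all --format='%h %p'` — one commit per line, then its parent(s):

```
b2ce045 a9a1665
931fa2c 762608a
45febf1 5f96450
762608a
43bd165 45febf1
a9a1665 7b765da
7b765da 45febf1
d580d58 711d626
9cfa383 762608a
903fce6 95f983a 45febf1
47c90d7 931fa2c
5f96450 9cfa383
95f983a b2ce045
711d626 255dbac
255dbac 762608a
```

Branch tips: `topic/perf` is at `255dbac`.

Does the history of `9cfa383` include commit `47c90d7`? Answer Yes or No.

Ancestors of 9cfa383: {762608a, 9cfa383}.
47c90d7 is not in that set, so it is not an ancestor of 9cfa383.

No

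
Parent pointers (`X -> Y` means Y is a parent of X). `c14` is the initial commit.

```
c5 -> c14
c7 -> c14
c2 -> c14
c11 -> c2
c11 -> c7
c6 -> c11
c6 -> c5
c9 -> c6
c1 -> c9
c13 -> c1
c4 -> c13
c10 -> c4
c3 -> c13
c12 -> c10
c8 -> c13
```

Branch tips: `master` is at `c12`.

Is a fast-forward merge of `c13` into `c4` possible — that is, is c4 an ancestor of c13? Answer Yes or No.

A fast-forward from c4 to c13 is possible iff c4 is an ancestor of c13.
Ancestors of c13: {c1, c11, c13, c14, c2, c5, c6, c7, c9}.
c4 is not among them, so fast-forward is not possible.

No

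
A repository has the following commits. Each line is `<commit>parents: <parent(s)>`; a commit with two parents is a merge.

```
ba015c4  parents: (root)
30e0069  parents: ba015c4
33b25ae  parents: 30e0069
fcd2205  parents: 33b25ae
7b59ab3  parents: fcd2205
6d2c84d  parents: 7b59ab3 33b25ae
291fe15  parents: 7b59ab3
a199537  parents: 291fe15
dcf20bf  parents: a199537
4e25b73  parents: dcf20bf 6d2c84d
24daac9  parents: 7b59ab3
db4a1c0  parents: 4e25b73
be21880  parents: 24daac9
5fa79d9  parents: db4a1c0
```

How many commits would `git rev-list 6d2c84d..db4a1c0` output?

Reachable from db4a1c0: {291fe15, 30e0069, 33b25ae, 4e25b73, 6d2c84d, 7b59ab3, a199537, ba015c4, db4a1c0, dcf20bf, fcd2205}.
Reachable from 6d2c84d: {30e0069, 33b25ae, 6d2c84d, 7b59ab3, ba015c4, fcd2205}.
In db4a1c0's history but not 6d2c84d's: {291fe15, 4e25b73, a199537, db4a1c0, dcf20bf} — 5 commits.

5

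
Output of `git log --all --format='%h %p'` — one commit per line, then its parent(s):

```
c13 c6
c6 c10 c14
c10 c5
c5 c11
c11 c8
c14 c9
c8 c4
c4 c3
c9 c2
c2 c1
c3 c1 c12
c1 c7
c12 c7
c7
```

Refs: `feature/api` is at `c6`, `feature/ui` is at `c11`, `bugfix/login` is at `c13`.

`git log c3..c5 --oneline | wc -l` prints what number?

4

Reachable from c5: {c1, c11, c12, c3, c4, c5, c7, c8}.
Reachable from c3: {c1, c12, c3, c7}.
In c5's history but not c3's: {c11, c4, c5, c8} — 4 commits.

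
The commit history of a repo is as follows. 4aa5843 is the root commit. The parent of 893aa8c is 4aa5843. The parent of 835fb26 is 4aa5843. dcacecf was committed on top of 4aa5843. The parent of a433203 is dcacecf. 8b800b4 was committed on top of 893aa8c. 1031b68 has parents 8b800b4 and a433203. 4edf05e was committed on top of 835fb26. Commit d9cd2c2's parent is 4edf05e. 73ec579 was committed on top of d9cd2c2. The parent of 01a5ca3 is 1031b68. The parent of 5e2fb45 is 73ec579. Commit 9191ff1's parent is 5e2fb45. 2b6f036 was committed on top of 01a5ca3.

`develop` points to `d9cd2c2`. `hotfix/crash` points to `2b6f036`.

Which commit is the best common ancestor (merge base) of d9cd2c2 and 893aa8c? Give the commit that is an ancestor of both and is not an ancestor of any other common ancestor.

4aa5843

Ancestors of d9cd2c2: {4aa5843, 4edf05e, 835fb26, d9cd2c2}.
Ancestors of 893aa8c: {4aa5843, 893aa8c}.
Common ancestors: {4aa5843}.
The only common ancestor is 4aa5843, so it is the merge base.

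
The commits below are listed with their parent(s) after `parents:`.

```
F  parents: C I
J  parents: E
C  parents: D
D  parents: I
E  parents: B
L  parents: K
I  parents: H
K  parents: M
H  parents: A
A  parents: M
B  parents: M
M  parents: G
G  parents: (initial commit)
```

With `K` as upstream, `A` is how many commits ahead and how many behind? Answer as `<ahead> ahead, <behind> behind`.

Reachable from A: {A, G, M}.
Reachable from K: {G, K, M}.
Only in A's history (ahead): {A} — 1.
Only in K's history (behind): {K} — 1.

1 ahead, 1 behind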